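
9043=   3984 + 5059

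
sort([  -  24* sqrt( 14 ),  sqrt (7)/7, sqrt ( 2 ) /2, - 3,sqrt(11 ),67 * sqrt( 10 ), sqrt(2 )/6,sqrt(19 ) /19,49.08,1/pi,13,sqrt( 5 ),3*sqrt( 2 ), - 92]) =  [ - 92, - 24 *sqrt (14), - 3 , sqrt( 19)/19 , sqrt( 2) /6,1/pi,sqrt( 7 )/7,  sqrt( 2)/2,sqrt(5), sqrt (11 ),  3*sqrt( 2 ),13,49.08, 67*sqrt( 10) ] 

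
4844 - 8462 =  - 3618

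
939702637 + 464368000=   1404070637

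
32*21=672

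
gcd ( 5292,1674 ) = 54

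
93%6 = 3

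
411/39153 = 137/13051 =0.01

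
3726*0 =0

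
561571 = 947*593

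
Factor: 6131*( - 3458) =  - 21200998= - 2^1*7^1* 13^1*19^1 * 6131^1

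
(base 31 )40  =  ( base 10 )124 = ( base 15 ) 84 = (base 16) 7C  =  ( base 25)4o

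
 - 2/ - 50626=1/25313 =0.00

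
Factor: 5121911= 5121911^1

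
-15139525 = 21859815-36999340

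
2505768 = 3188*786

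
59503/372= 159 + 355/372 =159.95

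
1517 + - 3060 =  - 1543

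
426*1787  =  761262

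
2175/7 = 310+5/7 = 310.71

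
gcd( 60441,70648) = 1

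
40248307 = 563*71489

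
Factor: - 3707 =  - 11^1*337^1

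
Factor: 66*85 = 2^1*3^1*5^1*11^1*17^1 = 5610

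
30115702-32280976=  - 2165274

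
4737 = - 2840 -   -  7577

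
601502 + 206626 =808128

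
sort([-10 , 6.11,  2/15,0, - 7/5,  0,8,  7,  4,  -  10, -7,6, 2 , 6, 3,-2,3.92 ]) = [ -10, - 10, - 7,-2, -7/5,0, 0, 2/15,2, 3 , 3.92, 4,6,6, 6.11 , 7,8 ] 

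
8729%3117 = 2495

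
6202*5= 31010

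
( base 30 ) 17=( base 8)45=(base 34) 13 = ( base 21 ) 1G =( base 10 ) 37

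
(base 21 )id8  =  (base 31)8H4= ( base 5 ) 230334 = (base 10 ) 8219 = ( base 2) 10000000011011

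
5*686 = 3430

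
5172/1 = 5172 = 5172.00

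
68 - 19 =49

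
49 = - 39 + 88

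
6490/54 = 120  +  5/27 = 120.19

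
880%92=52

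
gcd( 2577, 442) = 1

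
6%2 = 0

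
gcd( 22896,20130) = 6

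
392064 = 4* 98016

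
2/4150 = 1/2075 = 0.00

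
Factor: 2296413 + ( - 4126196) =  - 109^1 * 16787^1 =- 1829783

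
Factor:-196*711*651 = -90720756 = -2^2 * 3^3*7^3*31^1*79^1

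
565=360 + 205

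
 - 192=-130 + -62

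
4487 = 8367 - 3880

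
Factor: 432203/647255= 5^( - 1 )*7^(-1 )*18493^(-1)*432203^1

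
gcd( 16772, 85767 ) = 1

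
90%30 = 0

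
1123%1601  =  1123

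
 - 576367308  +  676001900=99634592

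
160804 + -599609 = - 438805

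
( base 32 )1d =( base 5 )140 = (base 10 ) 45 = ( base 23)1M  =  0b101101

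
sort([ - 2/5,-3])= [ - 3, - 2/5]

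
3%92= 3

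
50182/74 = 678  +  5/37 = 678.14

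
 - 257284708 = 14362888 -271647596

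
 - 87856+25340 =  - 62516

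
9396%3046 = 258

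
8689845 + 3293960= 11983805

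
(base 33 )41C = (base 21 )9KC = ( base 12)2669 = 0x1131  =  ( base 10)4401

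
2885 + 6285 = 9170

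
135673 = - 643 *( - 211 ) 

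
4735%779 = 61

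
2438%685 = 383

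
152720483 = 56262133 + 96458350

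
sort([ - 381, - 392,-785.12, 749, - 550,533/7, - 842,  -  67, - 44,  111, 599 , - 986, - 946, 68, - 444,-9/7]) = [  -  986, - 946, - 842,  -  785.12 , - 550, - 444, - 392,  -  381, - 67, - 44,  -  9/7, 68,533/7,111,599, 749 ]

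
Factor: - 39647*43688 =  - 2^3 * 41^1*43^1  *  127^1*967^1 = - 1732098136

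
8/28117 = 8/28117=0.00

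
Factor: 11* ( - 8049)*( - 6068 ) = 2^2 *3^1*11^1*37^1*41^1 * 2683^1=537254652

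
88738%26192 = 10162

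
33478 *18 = 602604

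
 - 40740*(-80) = 3259200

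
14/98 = 1/7 = 0.14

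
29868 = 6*4978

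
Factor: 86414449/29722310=2^(  -  1 )*5^(-1) * 11^2*971^(-1 ) * 3061^( - 1)*714169^1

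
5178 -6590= - 1412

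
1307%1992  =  1307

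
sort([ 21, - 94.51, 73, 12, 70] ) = [-94.51,  12, 21 , 70,73 ]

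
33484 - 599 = 32885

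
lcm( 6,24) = 24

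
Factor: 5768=2^3*7^1*103^1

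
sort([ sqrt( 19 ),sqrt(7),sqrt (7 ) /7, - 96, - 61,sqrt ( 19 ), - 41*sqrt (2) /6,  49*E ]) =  [ - 96, - 61, - 41*sqrt(2)/6, sqrt( 7 ) /7, sqrt(7 ), sqrt( 19 ),sqrt( 19 ), 49 *E ] 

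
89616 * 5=448080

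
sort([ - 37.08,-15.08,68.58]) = [ - 37.08, - 15.08,68.58 ]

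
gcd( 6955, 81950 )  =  5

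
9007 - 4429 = 4578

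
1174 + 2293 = 3467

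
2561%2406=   155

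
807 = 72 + 735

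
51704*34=1757936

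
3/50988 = 1/16996=   0.00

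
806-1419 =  - 613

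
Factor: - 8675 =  - 5^2*347^1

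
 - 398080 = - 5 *79616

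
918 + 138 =1056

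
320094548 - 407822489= - 87727941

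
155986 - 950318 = - 794332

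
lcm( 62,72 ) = 2232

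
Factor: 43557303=3^1*67^1*216703^1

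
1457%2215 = 1457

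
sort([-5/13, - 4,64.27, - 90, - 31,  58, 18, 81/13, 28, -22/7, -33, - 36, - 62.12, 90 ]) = [ - 90, - 62.12, - 36,  -  33,-31,-4,-22/7, - 5/13, 81/13,18, 28, 58, 64.27,90]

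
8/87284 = 2/21821 = 0.00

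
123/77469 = 41/25823 = 0.00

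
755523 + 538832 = 1294355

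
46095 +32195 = 78290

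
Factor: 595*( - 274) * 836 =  - 2^3 *5^1 * 7^1*11^1*17^1 * 19^1*137^1=- 136293080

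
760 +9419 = 10179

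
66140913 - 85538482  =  -19397569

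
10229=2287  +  7942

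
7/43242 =7/43242 = 0.00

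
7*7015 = 49105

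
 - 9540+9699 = 159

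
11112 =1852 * 6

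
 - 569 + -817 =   -  1386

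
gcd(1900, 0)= 1900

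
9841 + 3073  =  12914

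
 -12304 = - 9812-2492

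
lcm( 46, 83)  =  3818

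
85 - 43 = 42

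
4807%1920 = 967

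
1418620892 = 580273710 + 838347182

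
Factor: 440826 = 2^1 * 3^1 * 73471^1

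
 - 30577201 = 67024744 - 97601945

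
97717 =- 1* ( - 97717) 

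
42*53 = 2226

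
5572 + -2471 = 3101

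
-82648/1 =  - 82648=-82648.00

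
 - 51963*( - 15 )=779445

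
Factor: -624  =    -  2^4 * 3^1*13^1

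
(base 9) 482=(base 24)GE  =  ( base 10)398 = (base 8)616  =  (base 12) 292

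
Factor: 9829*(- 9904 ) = -2^4 * 619^1*9829^1 = -97346416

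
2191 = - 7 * (-313 ) 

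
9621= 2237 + 7384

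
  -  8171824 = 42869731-51041555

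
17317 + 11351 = 28668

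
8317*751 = 6246067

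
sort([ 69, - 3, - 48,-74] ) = [ - 74, - 48,-3,69]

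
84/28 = 3 = 3.00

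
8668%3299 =2070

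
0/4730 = 0= 0.00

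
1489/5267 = 1489/5267= 0.28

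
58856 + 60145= 119001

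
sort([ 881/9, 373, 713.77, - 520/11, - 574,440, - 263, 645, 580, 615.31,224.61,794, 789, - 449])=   [-574, - 449, - 263,-520/11, 881/9,224.61, 373 , 440,580, 615.31, 645, 713.77, 789,  794]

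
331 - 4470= - 4139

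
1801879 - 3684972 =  - 1883093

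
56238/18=3124 + 1/3 = 3124.33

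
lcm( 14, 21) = 42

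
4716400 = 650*7256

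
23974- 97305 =  -  73331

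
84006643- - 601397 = 84608040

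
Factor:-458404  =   - 2^2 * 114601^1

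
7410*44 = 326040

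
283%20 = 3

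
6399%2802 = 795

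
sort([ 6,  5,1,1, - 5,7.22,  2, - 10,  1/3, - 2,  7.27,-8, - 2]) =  [ -10 , - 8 ,-5,-2, - 2, 1/3,1,1, 2,5,6, 7.22,  7.27]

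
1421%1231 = 190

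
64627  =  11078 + 53549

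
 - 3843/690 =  - 6 + 99/230 = - 5.57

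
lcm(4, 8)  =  8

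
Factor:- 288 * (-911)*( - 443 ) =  - 2^5*3^2 * 443^1*911^1 = - 116229024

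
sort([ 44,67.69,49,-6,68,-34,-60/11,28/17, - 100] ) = [ - 100, - 34, - 6,-60/11, 28/17,44, 49, 67.69,68]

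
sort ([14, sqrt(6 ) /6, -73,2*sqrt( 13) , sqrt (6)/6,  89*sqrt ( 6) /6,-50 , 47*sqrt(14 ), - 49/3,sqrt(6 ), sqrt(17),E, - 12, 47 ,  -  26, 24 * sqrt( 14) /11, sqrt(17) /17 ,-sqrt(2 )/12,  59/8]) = [- 73  , - 50, - 26,-49/3 ,-12, - sqrt( 2)/12 , sqrt(17 ) /17,sqrt(6 )/6,sqrt( 6 ) /6 , sqrt( 6), E, sqrt(17),2*sqrt(13 ), 59/8, 24*sqrt(14) /11,14 , 89 *sqrt( 6) /6,47 , 47*sqrt( 14)]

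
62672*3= 188016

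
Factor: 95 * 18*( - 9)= - 15390 = - 2^1*3^4*5^1*  19^1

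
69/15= 4 + 3/5  =  4.60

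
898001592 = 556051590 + 341950002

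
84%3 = 0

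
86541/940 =92 + 61/940 = 92.06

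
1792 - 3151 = - 1359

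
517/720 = 517/720= 0.72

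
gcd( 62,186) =62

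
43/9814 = 43/9814 = 0.00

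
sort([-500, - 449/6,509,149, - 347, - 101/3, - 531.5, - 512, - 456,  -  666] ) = [ - 666, - 531.5, - 512, - 500, - 456,- 347, - 449/6, - 101/3, 149,  509]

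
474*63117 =29917458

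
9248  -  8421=827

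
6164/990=6  +  112/495 = 6.23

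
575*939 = 539925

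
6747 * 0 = 0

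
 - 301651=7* ( - 43093 )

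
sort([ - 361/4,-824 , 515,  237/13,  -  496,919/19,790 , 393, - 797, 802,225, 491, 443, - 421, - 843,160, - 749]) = [ - 843, - 824, - 797, - 749 ,-496,-421,  -  361/4,  237/13, 919/19, 160, 225, 393,443, 491, 515, 790, 802 ] 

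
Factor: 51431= 51431^1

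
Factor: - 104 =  - 2^3* 13^1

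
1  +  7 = 8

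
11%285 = 11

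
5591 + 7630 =13221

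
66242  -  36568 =29674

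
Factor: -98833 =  - 7^2 * 2017^1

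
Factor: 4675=5^2*11^1*17^1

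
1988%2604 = 1988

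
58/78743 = 58/78743 = 0.00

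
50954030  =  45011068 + 5942962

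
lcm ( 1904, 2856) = 5712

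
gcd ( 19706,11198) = 2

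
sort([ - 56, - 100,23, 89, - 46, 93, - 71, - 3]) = [-100, - 71,  -  56, - 46, - 3, 23,89, 93]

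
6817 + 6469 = 13286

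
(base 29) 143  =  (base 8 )1700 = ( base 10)960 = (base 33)T3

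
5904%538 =524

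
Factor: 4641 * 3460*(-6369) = -2^2* 3^2*5^1 *7^1 * 11^1*13^1*17^1* 173^1*193^1 = - 102272510340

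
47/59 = 47/59   =  0.80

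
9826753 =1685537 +8141216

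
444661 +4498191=4942852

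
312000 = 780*400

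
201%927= 201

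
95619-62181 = 33438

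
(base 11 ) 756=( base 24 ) 1DK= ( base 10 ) 908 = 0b1110001100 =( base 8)1614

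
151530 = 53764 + 97766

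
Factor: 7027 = 7027^1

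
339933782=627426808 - 287493026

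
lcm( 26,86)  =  1118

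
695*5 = 3475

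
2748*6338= 17416824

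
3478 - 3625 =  -147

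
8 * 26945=215560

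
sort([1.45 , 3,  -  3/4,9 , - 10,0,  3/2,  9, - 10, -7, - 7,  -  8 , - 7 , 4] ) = [-10, - 10, - 8, - 7,-7, - 7, - 3/4,  0,1.45, 3/2,3,  4,9,  9]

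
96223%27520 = 13663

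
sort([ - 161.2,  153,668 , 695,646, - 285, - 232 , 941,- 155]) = [  -  285, - 232, - 161.2,- 155,153, 646, 668, 695,941] 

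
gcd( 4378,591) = 1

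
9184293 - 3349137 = 5835156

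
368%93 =89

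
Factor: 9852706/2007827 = 2^1*2099^1*2347^1*2007827^ ( - 1 ) 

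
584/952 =73/119 = 0.61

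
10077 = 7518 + 2559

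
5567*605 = 3368035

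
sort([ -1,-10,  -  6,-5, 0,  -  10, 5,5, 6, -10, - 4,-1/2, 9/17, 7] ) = [ -10,-10,-10, - 6 ,-5, - 4 , - 1, - 1/2, 0,9/17, 5,  5, 6, 7]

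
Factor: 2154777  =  3^1 * 718259^1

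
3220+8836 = 12056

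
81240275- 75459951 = 5780324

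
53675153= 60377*889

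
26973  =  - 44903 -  - 71876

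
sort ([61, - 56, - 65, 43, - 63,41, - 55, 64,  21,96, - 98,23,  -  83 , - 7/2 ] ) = [-98, - 83,-65, - 63, - 56, - 55, - 7/2 , 21, 23, 41, 43,61,64, 96] 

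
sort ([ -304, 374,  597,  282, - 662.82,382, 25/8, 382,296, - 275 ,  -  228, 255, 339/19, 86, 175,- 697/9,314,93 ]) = [ - 662.82, - 304, - 275, - 228,-697/9, 25/8,339/19, 86,  93, 175,255, 282, 296, 314,374,  382,  382, 597 ] 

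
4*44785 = 179140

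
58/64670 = 1/1115 = 0.00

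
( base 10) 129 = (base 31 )45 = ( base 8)201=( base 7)243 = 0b10000001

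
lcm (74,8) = 296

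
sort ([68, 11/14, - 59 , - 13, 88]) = [-59, - 13, 11/14, 68, 88]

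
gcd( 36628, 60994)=2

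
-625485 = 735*( - 851)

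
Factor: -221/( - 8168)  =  2^ (- 3 )*13^1*17^1*1021^( - 1) 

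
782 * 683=534106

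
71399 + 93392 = 164791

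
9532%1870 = 182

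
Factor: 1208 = 2^3*151^1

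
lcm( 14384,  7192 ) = 14384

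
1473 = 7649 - 6176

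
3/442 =3/442 = 0.01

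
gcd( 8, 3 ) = 1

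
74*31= 2294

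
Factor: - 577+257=- 320= - 2^6*5^1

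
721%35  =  21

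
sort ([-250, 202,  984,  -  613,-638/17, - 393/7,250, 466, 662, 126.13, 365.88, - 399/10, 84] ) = [ - 613, - 250, -393/7, - 399/10, - 638/17,84, 126.13 , 202, 250,  365.88, 466, 662, 984 ]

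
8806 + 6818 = 15624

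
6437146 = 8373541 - 1936395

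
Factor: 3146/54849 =2^1*3^ (-1)*11^2*13^1*47^(-1)*389^( - 1)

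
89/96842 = 89/96842 = 0.00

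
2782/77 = 36 + 10/77 = 36.13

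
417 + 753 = 1170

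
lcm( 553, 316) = 2212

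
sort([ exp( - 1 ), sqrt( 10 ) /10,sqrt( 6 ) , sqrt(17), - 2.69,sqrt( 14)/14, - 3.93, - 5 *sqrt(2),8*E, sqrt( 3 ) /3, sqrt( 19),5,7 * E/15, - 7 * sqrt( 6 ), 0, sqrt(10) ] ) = [ - 7 *sqrt( 6 ) , - 5*sqrt( 2), - 3.93 , - 2.69, 0,sqrt( 14) /14, sqrt( 10) /10, exp( - 1 ),sqrt( 3)/3 , 7 * E/15, sqrt( 6), sqrt(10), sqrt(17), sqrt (19), 5, 8*E ] 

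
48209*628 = 30275252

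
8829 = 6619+2210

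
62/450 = 31/225 = 0.14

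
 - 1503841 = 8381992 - 9885833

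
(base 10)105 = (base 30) 3F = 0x69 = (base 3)10220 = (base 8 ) 151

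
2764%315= 244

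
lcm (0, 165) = 0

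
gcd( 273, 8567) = 13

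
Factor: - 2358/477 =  - 262/53 = - 2^1*53^( - 1)*131^1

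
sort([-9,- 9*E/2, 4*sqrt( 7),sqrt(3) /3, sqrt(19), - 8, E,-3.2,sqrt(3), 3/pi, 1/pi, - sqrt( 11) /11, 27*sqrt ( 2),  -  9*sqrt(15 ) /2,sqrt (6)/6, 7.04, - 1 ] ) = [-9*sqrt( 15)/2, - 9*E/2, - 9, - 8 , - 3.2,  -  1, - sqrt(11 )/11, 1/pi,sqrt(6 )/6, sqrt ( 3)/3, 3/pi, sqrt( 3), E, sqrt(19 ),7.04, 4 *sqrt (7 ),27*sqrt(2 ) ] 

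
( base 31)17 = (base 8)46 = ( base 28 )1a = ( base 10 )38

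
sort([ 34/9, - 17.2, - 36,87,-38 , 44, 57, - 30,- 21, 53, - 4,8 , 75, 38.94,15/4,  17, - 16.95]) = [ - 38, - 36, - 30,-21, - 17.2,  -  16.95,- 4 , 15/4 , 34/9, 8, 17, 38.94, 44, 53, 57,  75,  87]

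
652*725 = 472700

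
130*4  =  520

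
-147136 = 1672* ( - 88 )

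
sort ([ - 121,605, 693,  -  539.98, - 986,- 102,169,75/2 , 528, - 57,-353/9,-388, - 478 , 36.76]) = [ - 986,  -  539.98 , - 478, - 388, - 121, - 102,-57,  -  353/9,  36.76, 75/2 , 169, 528, 605, 693 ] 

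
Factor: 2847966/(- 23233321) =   -  2^1 * 3^1*11^1*  29^(-1 ) * 563^( - 1)*1423^( - 1 )*43151^1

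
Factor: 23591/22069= 29^( - 1)*31^1 = 31/29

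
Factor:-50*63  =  -2^1*3^2*5^2*7^1 =- 3150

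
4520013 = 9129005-4608992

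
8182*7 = 57274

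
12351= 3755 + 8596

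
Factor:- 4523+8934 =11^1*401^1 =4411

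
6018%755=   733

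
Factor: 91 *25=5^2*7^1 * 13^1 = 2275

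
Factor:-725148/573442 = -362574/286721 = - 2^1*3^2 * 20143^1*286721^(-1)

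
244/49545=244/49545 = 0.00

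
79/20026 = 79/20026= 0.00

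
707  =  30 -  - 677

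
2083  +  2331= 4414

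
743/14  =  53 + 1/14 = 53.07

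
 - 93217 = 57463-150680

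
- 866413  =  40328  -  906741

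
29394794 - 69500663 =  - 40105869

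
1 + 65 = 66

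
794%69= 35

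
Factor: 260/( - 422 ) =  - 2^1*5^1*13^1*211^( - 1) = - 130/211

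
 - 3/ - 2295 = 1/765 = 0.00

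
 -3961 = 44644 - 48605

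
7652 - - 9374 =17026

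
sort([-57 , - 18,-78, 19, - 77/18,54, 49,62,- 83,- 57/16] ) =[ - 83,-78, - 57,-18,-77/18, - 57/16,19,49,54, 62 ]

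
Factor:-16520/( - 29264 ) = 35/62 =2^ (-1 ) * 5^1*7^1*31^( - 1) 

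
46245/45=3083/3 = 1027.67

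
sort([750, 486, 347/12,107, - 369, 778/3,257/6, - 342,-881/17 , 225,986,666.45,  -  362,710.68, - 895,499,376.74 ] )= [- 895, - 369, - 362, - 342, - 881/17,347/12,257/6, 107,225,778/3,  376.74, 486,499,666.45,710.68,750,986 ]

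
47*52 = 2444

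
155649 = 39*3991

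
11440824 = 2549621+8891203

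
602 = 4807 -4205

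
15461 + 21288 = 36749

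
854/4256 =61/304 =0.20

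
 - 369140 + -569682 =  - 938822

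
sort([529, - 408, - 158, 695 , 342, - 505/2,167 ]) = [ - 408, - 505/2,-158,167, 342,529, 695]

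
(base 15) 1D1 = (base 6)1541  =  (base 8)645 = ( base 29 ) EF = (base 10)421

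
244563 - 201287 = 43276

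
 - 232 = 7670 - 7902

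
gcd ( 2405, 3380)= 65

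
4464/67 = 66 + 42/67  =  66.63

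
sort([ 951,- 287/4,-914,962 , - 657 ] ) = [ - 914 , - 657, - 287/4,951, 962]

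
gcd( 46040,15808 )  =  8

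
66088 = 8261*8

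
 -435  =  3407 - 3842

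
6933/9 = 770 + 1/3 = 770.33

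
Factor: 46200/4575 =616/61 = 2^3*7^1*11^1*61^( - 1)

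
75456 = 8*9432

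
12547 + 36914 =49461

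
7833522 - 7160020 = 673502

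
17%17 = 0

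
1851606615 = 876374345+975232270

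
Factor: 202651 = 191^1*1061^1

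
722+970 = 1692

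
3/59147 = 3/59147 = 0.00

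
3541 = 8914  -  5373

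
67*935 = 62645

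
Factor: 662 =2^1 * 331^1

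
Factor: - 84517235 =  - 5^1*11^1 * 1536677^1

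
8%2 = 0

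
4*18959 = 75836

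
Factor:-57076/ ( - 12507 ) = 2^2*3^( - 1 )*11^(  -  1 )*19^1*379^ ( - 1 )*751^1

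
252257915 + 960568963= 1212826878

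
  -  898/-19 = 47 + 5/19 = 47.26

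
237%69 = 30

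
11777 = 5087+6690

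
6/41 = 6/41 = 0.15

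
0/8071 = 0 = 0.00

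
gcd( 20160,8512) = 448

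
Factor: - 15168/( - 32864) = 6/13=2^1*3^1*13^ ( - 1)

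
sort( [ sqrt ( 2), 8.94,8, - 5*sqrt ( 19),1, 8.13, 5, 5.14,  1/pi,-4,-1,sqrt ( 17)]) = [ - 5*sqrt(19), - 4, -1, 1/pi, 1, sqrt(2), sqrt(17), 5, 5.14, 8, 8.13,8.94]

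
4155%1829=497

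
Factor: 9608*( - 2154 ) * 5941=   -  2^4*3^1*13^1*359^1*457^1*1201^1 =-  122952749712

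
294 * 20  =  5880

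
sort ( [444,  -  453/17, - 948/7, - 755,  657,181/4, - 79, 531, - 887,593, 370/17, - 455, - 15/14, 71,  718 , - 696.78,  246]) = [ - 887, - 755, - 696.78, -455, - 948/7, - 79, - 453/17, - 15/14, 370/17,181/4, 71, 246, 444,531, 593, 657, 718]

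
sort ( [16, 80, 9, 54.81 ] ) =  [9,16, 54.81 , 80 ]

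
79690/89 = 79690/89 = 895.39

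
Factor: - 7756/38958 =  - 3878/19479 = - 2^1*3^( - 1) * 7^1*43^( - 1)*151^( - 1)*277^1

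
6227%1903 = 518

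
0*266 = 0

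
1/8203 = 1/8203 = 0.00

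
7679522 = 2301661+5377861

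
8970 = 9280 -310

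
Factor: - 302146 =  - 2^1*13^1*11621^1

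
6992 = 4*1748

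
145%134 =11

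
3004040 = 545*5512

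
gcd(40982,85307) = 1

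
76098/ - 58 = -1313+28/29 = -1312.03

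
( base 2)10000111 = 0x87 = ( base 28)4N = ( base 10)135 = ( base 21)69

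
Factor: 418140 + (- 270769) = 7^1*37^1*569^1 = 147371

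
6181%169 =97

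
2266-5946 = - 3680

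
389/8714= 389/8714 = 0.04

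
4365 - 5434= - 1069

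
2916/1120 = 2 + 169/280 =2.60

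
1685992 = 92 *18326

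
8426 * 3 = 25278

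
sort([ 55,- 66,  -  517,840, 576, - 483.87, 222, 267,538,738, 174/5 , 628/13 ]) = [ - 517,- 483.87, - 66,  174/5,628/13, 55, 222,267, 538,576, 738,840 ]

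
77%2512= 77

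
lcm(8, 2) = 8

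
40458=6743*6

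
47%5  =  2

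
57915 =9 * 6435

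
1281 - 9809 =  - 8528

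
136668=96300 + 40368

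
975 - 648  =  327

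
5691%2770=151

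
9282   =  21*442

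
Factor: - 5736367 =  - 7^1*13^3*373^1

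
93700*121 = 11337700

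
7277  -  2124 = 5153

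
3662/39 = 3662/39 = 93.90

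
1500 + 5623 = 7123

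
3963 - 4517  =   - 554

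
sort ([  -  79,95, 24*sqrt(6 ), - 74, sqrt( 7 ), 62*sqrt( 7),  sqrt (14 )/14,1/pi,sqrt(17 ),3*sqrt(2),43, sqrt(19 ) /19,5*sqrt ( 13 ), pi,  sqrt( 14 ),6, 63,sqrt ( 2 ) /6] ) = [ - 79, - 74,sqrt( 19 ) /19 , sqrt( 2 ) /6,sqrt(14) /14, 1/pi,  sqrt( 7), pi,sqrt( 14 ),sqrt ( 17),3 * sqrt ( 2),6,5*sqrt ( 13),43,24*sqrt( 6 ),63,95,62*sqrt( 7 )]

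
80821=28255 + 52566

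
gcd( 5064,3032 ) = 8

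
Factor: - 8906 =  - 2^1*61^1*73^1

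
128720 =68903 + 59817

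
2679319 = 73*36703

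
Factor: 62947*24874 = 2^1*19^1*3313^1*12437^1 = 1565743678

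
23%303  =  23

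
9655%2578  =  1921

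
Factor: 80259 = 3^1*31^1*863^1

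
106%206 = 106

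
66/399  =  22/133 = 0.17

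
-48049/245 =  - 48049/245 = - 196.12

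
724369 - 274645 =449724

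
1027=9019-7992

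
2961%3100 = 2961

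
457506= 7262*63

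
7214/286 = 25 + 32/143 = 25.22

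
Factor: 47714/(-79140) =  - 2^( - 1)* 3^ ( - 1)*5^( - 1 )*1319^( - 1) * 23857^1= -23857/39570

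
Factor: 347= 347^1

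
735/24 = 245/8 =30.62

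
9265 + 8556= 17821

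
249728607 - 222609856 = 27118751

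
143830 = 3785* 38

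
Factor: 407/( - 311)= - 11^1*37^1*311^(-1) 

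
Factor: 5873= 7^1*839^1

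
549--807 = 1356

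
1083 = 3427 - 2344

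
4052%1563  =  926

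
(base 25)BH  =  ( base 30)9M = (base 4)10210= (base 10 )292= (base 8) 444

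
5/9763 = 5/9763 = 0.00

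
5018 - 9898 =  - 4880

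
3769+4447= 8216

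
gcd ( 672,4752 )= 48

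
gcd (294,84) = 42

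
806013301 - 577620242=228393059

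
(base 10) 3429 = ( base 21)7G6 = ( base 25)5c4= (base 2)110101100101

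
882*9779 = 8625078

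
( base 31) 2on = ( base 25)47E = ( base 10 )2689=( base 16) A81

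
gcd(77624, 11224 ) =8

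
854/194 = 427/97 = 4.40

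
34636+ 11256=45892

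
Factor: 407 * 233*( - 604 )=  -  2^2*11^1*37^1 * 151^1 * 233^1 = -  57277924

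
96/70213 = 96/70213 = 0.00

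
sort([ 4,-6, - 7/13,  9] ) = [ - 6, - 7/13, 4, 9 ]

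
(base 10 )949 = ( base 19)2bi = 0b1110110101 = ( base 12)671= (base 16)3b5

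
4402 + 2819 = 7221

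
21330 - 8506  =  12824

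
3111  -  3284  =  -173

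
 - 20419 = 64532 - 84951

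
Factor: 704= 2^6*11^1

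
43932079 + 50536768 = 94468847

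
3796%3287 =509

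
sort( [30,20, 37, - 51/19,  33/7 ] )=[  -  51/19,33/7,20,30,37]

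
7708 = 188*41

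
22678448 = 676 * 33548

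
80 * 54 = 4320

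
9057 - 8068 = 989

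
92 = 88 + 4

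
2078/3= 2078/3 = 692.67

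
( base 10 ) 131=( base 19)6H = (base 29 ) 4f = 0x83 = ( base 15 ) 8b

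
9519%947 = 49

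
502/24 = 251/12 = 20.92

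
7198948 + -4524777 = 2674171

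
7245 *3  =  21735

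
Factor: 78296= 2^3*9787^1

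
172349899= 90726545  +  81623354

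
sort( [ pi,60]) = [pi,  60 ] 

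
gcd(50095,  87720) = 215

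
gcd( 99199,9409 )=1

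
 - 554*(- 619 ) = 342926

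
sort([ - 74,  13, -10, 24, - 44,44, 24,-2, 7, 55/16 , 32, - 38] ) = [-74,-44,  -  38 ,-10,  -  2,55/16,  7,13,  24,24,  32, 44] 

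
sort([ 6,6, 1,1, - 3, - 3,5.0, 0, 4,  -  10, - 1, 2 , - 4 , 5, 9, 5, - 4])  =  [-10, - 4, - 4,-3 ,-3, - 1, 0, 1 , 1, 2,  4,5.0,5, 5, 6, 6,9]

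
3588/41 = 87 + 21/41 = 87.51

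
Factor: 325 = 5^2*13^1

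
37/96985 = 37/96985 =0.00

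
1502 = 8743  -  7241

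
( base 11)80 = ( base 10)88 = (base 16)58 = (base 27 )37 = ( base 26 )3A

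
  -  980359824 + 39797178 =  - 940562646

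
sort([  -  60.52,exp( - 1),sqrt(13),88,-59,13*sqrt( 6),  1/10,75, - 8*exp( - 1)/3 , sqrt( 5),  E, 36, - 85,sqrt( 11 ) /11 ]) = [ - 85, - 60.52,-59, - 8*exp( - 1)/3, 1/10,sqrt( 11) /11,exp( - 1), sqrt( 5),E, sqrt (13),13* sqrt( 6), 36,75, 88 ] 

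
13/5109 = 1/393 = 0.00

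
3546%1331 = 884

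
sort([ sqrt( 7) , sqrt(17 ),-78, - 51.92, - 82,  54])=[ - 82, - 78,  -  51.92, sqrt( 7),sqrt( 17),54]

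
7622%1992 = 1646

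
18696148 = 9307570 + 9388578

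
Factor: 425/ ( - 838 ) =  - 2^( - 1)*5^2*17^1*419^( - 1) 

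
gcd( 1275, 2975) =425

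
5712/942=6+10/157  =  6.06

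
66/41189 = 66/41189 = 0.00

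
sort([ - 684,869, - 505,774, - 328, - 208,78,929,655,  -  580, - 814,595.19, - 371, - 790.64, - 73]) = [ - 814 , - 790.64, - 684, - 580,  -  505, - 371,-328,-208,- 73,78,595.19,655,774,869,929]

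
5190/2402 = 2 + 193/1201 = 2.16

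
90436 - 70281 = 20155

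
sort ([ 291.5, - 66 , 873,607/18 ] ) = [-66,607/18, 291.5, 873 ]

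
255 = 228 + 27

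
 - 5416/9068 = - 1354/2267 = - 0.60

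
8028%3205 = 1618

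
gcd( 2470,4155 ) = 5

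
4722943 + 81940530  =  86663473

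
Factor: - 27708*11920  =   - 2^6*3^1*5^1*149^1*2309^1 = - 330279360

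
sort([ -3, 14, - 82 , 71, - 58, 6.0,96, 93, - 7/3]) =[  -  82,-58,-3,  -  7/3,6.0,  14 , 71, 93, 96]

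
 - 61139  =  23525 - 84664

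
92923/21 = 4424 + 19/21 = 4424.90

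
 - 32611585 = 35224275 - 67835860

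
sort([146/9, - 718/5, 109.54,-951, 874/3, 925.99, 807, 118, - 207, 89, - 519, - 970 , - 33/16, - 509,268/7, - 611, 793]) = [-970, - 951, - 611,  -  519,  -  509, - 207, - 718/5, - 33/16, 146/9,268/7, 89,  109.54, 118 , 874/3 , 793 , 807, 925.99] 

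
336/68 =4 + 16/17  =  4.94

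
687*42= 28854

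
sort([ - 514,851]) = [ - 514,  851]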